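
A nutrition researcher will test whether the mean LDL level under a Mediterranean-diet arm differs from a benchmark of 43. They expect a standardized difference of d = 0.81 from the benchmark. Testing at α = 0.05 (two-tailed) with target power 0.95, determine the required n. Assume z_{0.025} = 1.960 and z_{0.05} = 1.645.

For a one-sample test: n = ((z_{α/2} + z_β) / d)².
z_{α/2} + z_β = 1.960 + 1.645 = 3.605.
n = (3.605 / 0.81)² = 4.451² = 19.81.
Round up.

n = 20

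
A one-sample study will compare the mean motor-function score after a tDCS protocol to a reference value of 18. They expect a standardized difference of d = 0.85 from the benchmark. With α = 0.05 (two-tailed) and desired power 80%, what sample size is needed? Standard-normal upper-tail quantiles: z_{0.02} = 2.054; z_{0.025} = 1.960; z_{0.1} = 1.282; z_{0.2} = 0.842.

n = 11

For a one-sample test: n = ((z_{α/2} + z_β) / d)².
z_{α/2} + z_β = 1.960 + 0.842 = 2.802.
n = (2.802 / 0.85)² = 3.296² = 10.87.
Round up.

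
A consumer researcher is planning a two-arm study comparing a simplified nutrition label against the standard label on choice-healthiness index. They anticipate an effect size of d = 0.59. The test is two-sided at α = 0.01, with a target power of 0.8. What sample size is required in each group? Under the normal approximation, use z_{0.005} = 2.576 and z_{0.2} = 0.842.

For two independent groups with equal n: n = 2·((z_{α/2} + z_β) / d)².
z_{α/2} + z_β = 2.576 + 0.842 = 3.418.
n = 2 × (3.418 / 0.59)² = 2 × 5.793² = 2 × 33.56 = 67.1.
Round up to the next whole participant.

n = 68 per group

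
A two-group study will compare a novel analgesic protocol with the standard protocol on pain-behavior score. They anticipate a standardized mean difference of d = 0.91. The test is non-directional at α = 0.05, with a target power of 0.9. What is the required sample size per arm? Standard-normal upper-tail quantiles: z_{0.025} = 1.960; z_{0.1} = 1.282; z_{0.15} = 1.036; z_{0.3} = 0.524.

For two independent groups with equal n: n = 2·((z_{α/2} + z_β) / d)².
z_{α/2} + z_β = 1.960 + 1.282 = 3.242.
n = 2 × (3.242 / 0.91)² = 2 × 3.563² = 2 × 12.69 = 25.4.
Round up to the next whole participant.

n = 26 per group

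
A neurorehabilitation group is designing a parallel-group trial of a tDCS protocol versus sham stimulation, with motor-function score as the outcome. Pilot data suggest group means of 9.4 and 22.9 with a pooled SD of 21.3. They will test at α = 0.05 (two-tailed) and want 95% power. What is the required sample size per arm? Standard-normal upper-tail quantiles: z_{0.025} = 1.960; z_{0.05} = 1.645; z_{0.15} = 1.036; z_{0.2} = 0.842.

n = 65 per group

Cohen's d = |M₁ − M₂| / SD_pooled = |9.4 − 22.9| / 21.3 = 13.5 / 21.3 = 0.634.
For two independent groups with equal n: n = 2·((z_{α/2} + z_β) / d)².
z_{α/2} + z_β = 1.960 + 1.645 = 3.605.
n = 2 × (3.605 / 0.634)² = 2 × 5.686² = 2 × 32.33 = 64.7.
Round up to the next whole participant.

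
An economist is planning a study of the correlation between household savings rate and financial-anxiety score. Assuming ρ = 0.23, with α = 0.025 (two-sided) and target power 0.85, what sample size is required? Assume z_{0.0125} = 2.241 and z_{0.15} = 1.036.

Fisher's z: C = ½·ln((1+r)/(1−r)) = ½·ln(1.5974) = 0.2342.
n = ((z_{α/2} + z_β)/C)² + 3.
(2.241 + 1.036) / 0.2342 = 3.277 / 0.2342 = 13.992.
n = 13.992² + 3 = 195.78 + 3 = 198.8.
Round up.

n = 199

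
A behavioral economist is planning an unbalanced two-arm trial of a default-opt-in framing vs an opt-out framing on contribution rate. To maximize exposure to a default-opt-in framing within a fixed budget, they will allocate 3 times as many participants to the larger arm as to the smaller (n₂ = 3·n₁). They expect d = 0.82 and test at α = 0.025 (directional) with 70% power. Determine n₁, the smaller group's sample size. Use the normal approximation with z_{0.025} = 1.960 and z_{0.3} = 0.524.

With allocation ratio k = n₂/n₁ = 3, Var(x̄₁−x̄₂) = σ²(1/n₁ + 1/(k·n₁)) = σ²·(k+1)/(k·n₁).
So n₁ = (1 + 1/k)·((z_{α} + z_β)/d)² = 1.333 × (2.484/0.82)².
n₁ = 1.333 × 9.18 = 12.2.
Round up: n₁ = 13, giving n₂ = 3 × 13 = 39.

n₁ = 13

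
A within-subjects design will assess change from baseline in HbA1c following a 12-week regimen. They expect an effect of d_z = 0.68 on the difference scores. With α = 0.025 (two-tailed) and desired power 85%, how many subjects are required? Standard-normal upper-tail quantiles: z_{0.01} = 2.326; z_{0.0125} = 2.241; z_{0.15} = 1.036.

n = 24 pairs

For a paired (one-sample on differences) test: n = ((z_{α/2} + z_β) / d)².
z_{α/2} + z_β = 2.241 + 1.036 = 3.277.
n = (3.277 / 0.68)² = 4.819² = 23.22.
Round up.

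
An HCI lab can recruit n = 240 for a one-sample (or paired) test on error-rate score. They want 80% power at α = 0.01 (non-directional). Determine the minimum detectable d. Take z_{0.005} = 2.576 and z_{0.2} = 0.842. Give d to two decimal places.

d_min ≈ 0.22

For a single sample (or paired design) of n = 240: d_min = (z_{α/2} + z_β)/√n.
z-sum = 2.576 + 0.842 = 3.418.
d_min = 3.418 / √240 = 3.418 / 15.492 = 0.221.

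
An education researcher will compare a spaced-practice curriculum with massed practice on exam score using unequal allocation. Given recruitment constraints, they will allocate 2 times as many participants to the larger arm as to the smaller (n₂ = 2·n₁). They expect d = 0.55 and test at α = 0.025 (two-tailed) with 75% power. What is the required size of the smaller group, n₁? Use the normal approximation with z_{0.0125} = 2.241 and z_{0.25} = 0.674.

With allocation ratio k = n₂/n₁ = 2, Var(x̄₁−x̄₂) = σ²(1/n₁ + 1/(k·n₁)) = σ²·(k+1)/(k·n₁).
So n₁ = (1 + 1/k)·((z_{α/2} + z_β)/d)² = 1.500 × (2.915/0.55)².
n₁ = 1.500 × 28.09 = 42.1.
Round up: n₁ = 43, giving n₂ = 2 × 43 = 86.

n₁ = 43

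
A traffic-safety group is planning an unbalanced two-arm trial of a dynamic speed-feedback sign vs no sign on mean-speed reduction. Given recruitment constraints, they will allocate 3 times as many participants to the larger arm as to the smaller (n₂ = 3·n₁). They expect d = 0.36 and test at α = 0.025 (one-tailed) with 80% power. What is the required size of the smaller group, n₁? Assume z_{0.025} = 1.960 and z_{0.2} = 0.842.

With allocation ratio k = n₂/n₁ = 3, Var(x̄₁−x̄₂) = σ²(1/n₁ + 1/(k·n₁)) = σ²·(k+1)/(k·n₁).
So n₁ = (1 + 1/k)·((z_{α} + z_β)/d)² = 1.333 × (2.802/0.36)².
n₁ = 1.333 × 60.58 = 80.8.
Round up: n₁ = 81, giving n₂ = 3 × 81 = 243.

n₁ = 81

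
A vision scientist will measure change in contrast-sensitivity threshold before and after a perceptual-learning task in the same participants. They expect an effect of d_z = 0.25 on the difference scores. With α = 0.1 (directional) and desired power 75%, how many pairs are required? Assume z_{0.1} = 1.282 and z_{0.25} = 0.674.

n = 62 pairs

For a paired (one-sample on differences) test: n = ((z_{α} + z_β) / d)².
z_{α} + z_β = 1.282 + 0.674 = 1.956.
n = (1.956 / 0.25)² = 7.824² = 61.21.
Round up.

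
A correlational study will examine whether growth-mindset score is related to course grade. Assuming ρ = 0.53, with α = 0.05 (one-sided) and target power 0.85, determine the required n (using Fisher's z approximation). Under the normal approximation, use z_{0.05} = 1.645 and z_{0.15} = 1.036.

n = 24

Fisher's z: C = ½·ln((1+r)/(1−r)) = ½·ln(3.2553) = 0.5901.
n = ((z_{α} + z_β)/C)² + 3.
(1.645 + 1.036) / 0.5901 = 2.681 / 0.5901 = 4.543.
n = 4.543² + 3 = 20.64 + 3 = 23.6.
Round up.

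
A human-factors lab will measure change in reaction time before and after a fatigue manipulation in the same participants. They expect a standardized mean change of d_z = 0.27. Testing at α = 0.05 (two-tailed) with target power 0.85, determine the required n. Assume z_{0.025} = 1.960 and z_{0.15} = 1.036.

n = 124 pairs

For a paired (one-sample on differences) test: n = ((z_{α/2} + z_β) / d)².
z_{α/2} + z_β = 1.960 + 1.036 = 2.996.
n = (2.996 / 0.27)² = 11.096² = 123.13.
Round up.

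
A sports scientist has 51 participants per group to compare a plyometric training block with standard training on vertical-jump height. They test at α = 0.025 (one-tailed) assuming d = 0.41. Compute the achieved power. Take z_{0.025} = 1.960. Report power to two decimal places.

power ≈ 0.54

For two equal groups, power = Φ(d·√(n/2) − z_{α}).
d·√(n/2) = 0.41 × √(51/2) = 0.41 × 5.050 = 2.070.
z_β = 2.070 − 1.960 = 0.110.
Power = Φ(0.110) = 0.544.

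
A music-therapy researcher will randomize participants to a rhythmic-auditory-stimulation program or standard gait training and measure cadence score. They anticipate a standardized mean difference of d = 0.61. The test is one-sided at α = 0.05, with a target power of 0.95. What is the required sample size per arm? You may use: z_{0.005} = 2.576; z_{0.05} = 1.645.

n = 59 per group

For two independent groups with equal n: n = 2·((z_{α} + z_β) / d)².
z_{α} + z_β = 1.645 + 1.645 = 3.290.
n = 2 × (3.290 / 0.61)² = 2 × 5.393² = 2 × 29.09 = 58.2.
Round up to the next whole participant.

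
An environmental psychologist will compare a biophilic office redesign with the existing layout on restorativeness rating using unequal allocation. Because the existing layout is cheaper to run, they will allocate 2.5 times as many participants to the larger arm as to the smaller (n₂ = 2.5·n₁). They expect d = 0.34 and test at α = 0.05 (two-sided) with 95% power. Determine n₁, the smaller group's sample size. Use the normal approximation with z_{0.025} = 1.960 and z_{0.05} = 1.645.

n₁ = 158

With allocation ratio k = n₂/n₁ = 2.5, Var(x̄₁−x̄₂) = σ²(1/n₁ + 1/(k·n₁)) = σ²·(k+1)/(k·n₁).
So n₁ = (1 + 1/k)·((z_{α/2} + z_β)/d)² = 1.400 × (3.605/0.34)².
n₁ = 1.400 × 112.42 = 157.4.
Round up: n₁ = 158, giving n₂ = 2.5 × 158 = 395.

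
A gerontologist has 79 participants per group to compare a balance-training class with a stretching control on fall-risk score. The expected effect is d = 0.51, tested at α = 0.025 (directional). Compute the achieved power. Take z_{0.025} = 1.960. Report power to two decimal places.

For two equal groups, power = Φ(d·√(n/2) − z_{α}).
d·√(n/2) = 0.51 × √(79/2) = 0.51 × 6.285 = 3.205.
z_β = 3.205 − 1.960 = 1.245.
Power = Φ(1.245) = 0.893.

power ≈ 0.89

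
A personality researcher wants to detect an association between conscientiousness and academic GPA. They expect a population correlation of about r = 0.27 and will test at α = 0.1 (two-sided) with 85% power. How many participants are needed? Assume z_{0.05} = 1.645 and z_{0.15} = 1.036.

n = 97

Fisher's z: C = ½·ln((1+r)/(1−r)) = ½·ln(1.7397) = 0.2769.
n = ((z_{α/2} + z_β)/C)² + 3.
(1.645 + 1.036) / 0.2769 = 2.681 / 0.2769 = 9.682.
n = 9.682² + 3 = 93.74 + 3 = 96.7.
Round up.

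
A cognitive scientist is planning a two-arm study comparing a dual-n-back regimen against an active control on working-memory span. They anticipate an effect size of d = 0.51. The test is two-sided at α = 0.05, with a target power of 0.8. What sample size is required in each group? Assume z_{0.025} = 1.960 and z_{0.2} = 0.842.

For two independent groups with equal n: n = 2·((z_{α/2} + z_β) / d)².
z_{α/2} + z_β = 1.960 + 0.842 = 2.802.
n = 2 × (2.802 / 0.51)² = 2 × 5.494² = 2 × 30.19 = 60.4.
Round up to the next whole participant.

n = 61 per group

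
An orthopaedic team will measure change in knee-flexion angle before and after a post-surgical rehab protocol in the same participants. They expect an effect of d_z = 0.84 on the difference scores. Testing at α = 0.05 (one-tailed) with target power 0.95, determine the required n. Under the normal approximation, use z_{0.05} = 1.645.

For a paired (one-sample on differences) test: n = ((z_{α} + z_β) / d)².
z_{α} + z_β = 1.645 + 1.645 = 3.290.
n = (3.290 / 0.84)² = 3.917² = 15.34.
Round up.

n = 16 pairs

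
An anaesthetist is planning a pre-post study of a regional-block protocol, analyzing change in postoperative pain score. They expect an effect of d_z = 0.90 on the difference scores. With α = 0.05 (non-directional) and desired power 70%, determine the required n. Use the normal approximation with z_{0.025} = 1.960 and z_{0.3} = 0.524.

n = 8 pairs

For a paired (one-sample on differences) test: n = ((z_{α/2} + z_β) / d)².
z_{α/2} + z_β = 1.960 + 0.524 = 2.484.
n = (2.484 / 0.90)² = 2.760² = 7.62.
Round up.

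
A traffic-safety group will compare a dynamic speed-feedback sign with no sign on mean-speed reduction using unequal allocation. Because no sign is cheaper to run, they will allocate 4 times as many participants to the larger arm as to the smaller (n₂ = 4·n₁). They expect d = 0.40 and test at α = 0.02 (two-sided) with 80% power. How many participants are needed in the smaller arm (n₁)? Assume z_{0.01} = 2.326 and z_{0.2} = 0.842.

With allocation ratio k = n₂/n₁ = 4, Var(x̄₁−x̄₂) = σ²(1/n₁ + 1/(k·n₁)) = σ²·(k+1)/(k·n₁).
So n₁ = (1 + 1/k)·((z_{α/2} + z_β)/d)² = 1.250 × (3.168/0.40)².
n₁ = 1.250 × 62.73 = 78.4.
Round up: n₁ = 79, giving n₂ = 4 × 79 = 316.

n₁ = 79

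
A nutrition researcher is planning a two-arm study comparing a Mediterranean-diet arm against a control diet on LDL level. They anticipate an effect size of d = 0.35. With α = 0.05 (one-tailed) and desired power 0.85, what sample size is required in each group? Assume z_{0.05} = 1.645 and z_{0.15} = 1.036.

n = 118 per group

For two independent groups with equal n: n = 2·((z_{α} + z_β) / d)².
z_{α} + z_β = 1.645 + 1.036 = 2.681.
n = 2 × (2.681 / 0.35)² = 2 × 7.660² = 2 × 58.68 = 117.4.
Round up to the next whole participant.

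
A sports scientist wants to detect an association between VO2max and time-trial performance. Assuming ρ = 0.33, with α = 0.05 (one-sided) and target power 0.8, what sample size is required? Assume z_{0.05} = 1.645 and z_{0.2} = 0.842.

Fisher's z: C = ½·ln((1+r)/(1−r)) = ½·ln(1.9851) = 0.3428.
n = ((z_{α} + z_β)/C)² + 3.
(1.645 + 0.842) / 0.3428 = 2.487 / 0.3428 = 7.255.
n = 7.255² + 3 = 52.63 + 3 = 55.6.
Round up.

n = 56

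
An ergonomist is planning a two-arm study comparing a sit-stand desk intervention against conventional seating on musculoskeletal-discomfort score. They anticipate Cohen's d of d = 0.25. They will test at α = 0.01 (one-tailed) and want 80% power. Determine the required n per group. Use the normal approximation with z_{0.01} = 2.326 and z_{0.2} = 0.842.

n = 322 per group

For two independent groups with equal n: n = 2·((z_{α} + z_β) / d)².
z_{α} + z_β = 2.326 + 0.842 = 3.168.
n = 2 × (3.168 / 0.25)² = 2 × 12.672² = 2 × 160.58 = 321.2.
Round up to the next whole participant.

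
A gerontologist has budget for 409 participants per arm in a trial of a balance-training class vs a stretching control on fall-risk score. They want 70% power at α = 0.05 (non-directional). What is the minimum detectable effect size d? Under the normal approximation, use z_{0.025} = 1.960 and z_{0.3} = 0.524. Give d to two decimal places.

For two independent groups of n = 409 each: d_min = (z_{α/2} + z_β)·√(2/n).
z-sum = 1.960 + 0.524 = 2.484.
d_min = 2.484 × √(2/409) = 2.484 × 0.0699 = 0.174.

d_min ≈ 0.17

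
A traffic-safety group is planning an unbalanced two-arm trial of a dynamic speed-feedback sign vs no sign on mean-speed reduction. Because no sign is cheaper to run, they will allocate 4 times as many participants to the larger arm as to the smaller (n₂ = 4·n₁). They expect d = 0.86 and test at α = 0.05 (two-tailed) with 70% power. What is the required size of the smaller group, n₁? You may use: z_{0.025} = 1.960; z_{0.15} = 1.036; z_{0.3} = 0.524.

n₁ = 11

With allocation ratio k = n₂/n₁ = 4, Var(x̄₁−x̄₂) = σ²(1/n₁ + 1/(k·n₁)) = σ²·(k+1)/(k·n₁).
So n₁ = (1 + 1/k)·((z_{α/2} + z_β)/d)² = 1.250 × (2.484/0.86)².
n₁ = 1.250 × 8.34 = 10.4.
Round up: n₁ = 11, giving n₂ = 4 × 11 = 44.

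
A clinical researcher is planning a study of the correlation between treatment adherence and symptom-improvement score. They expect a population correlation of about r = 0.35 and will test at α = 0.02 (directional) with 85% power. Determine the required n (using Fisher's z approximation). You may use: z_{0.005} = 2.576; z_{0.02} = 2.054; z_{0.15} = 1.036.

Fisher's z: C = ½·ln((1+r)/(1−r)) = ½·ln(2.0769) = 0.3654.
n = ((z_{α} + z_β)/C)² + 3.
(2.054 + 1.036) / 0.3654 = 3.090 / 0.3654 = 8.456.
n = 8.456² + 3 = 71.51 + 3 = 74.5.
Round up.

n = 75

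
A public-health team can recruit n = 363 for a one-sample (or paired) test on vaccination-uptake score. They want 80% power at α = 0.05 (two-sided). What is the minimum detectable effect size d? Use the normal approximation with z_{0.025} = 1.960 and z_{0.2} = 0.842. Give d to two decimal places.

d_min ≈ 0.15

For a single sample (or paired design) of n = 363: d_min = (z_{α/2} + z_β)/√n.
z-sum = 1.960 + 0.842 = 2.802.
d_min = 2.802 / √363 = 2.802 / 19.053 = 0.147.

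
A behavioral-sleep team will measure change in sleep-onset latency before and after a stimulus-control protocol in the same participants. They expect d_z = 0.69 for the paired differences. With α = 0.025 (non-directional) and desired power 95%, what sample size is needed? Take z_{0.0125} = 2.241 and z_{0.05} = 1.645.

n = 32 pairs

For a paired (one-sample on differences) test: n = ((z_{α/2} + z_β) / d)².
z_{α/2} + z_β = 2.241 + 1.645 = 3.886.
n = (3.886 / 0.69)² = 5.632² = 31.72.
Round up.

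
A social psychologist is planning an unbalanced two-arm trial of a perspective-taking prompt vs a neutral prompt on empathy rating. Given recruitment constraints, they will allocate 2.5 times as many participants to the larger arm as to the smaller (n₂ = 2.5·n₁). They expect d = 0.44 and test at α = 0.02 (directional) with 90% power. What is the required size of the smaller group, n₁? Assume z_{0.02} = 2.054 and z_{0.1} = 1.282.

n₁ = 81

With allocation ratio k = n₂/n₁ = 2.5, Var(x̄₁−x̄₂) = σ²(1/n₁ + 1/(k·n₁)) = σ²·(k+1)/(k·n₁).
So n₁ = (1 + 1/k)·((z_{α} + z_β)/d)² = 1.400 × (3.336/0.44)².
n₁ = 1.400 × 57.48 = 80.5.
Round up: n₁ = 81, giving n₂ = ⌈2.5 × 81⌉ = ⌈202.5⌉ = 203.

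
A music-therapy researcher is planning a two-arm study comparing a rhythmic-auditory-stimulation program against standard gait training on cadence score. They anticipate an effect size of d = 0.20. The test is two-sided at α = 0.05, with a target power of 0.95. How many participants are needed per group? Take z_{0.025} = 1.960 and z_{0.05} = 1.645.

For two independent groups with equal n: n = 2·((z_{α/2} + z_β) / d)².
z_{α/2} + z_β = 1.960 + 1.645 = 3.605.
n = 2 × (3.605 / 0.20)² = 2 × 18.025² = 2 × 324.90 = 649.8.
Round up to the next whole participant.

n = 650 per group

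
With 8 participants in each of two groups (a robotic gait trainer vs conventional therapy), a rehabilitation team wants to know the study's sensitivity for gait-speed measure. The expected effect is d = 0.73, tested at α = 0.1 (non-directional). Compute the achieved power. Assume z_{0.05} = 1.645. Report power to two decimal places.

For two equal groups, power = Φ(d·√(n/2) − z_{α/2}).
d·√(n/2) = 0.73 × √(8/2) = 0.73 × 2.000 = 1.460.
z_β = 1.460 − 1.645 = -0.185.
Power = Φ(-0.185) = 0.427.

power ≈ 0.43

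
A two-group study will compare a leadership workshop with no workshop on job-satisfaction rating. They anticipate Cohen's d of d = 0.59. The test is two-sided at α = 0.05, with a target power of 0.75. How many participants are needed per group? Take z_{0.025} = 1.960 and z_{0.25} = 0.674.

For two independent groups with equal n: n = 2·((z_{α/2} + z_β) / d)².
z_{α/2} + z_β = 1.960 + 0.674 = 2.634.
n = 2 × (2.634 / 0.59)² = 2 × 4.464² = 2 × 19.93 = 39.9.
Round up to the next whole participant.

n = 40 per group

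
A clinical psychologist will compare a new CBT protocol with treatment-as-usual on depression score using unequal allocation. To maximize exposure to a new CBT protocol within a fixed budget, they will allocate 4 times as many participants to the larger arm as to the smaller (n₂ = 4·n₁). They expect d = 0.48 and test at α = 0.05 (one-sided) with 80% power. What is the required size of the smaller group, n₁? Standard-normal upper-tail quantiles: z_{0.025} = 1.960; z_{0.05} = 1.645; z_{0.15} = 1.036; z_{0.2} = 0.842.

With allocation ratio k = n₂/n₁ = 4, Var(x̄₁−x̄₂) = σ²(1/n₁ + 1/(k·n₁)) = σ²·(k+1)/(k·n₁).
So n₁ = (1 + 1/k)·((z_{α} + z_β)/d)² = 1.250 × (2.487/0.48)².
n₁ = 1.250 × 26.85 = 33.6.
Round up: n₁ = 34, giving n₂ = 4 × 34 = 136.

n₁ = 34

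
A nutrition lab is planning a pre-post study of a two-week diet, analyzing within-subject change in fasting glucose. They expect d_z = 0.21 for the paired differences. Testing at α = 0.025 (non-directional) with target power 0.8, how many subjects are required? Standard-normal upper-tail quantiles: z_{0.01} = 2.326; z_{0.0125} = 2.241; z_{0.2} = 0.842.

n = 216 pairs

For a paired (one-sample on differences) test: n = ((z_{α/2} + z_β) / d)².
z_{α/2} + z_β = 2.241 + 0.842 = 3.083.
n = (3.083 / 0.21)² = 14.681² = 215.53.
Round up.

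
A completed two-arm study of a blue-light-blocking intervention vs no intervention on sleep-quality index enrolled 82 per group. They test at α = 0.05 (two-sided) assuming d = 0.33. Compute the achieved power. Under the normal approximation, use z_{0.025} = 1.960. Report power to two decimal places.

power ≈ 0.56

For two equal groups, power = Φ(d·√(n/2) − z_{α/2}).
d·√(n/2) = 0.33 × √(82/2) = 0.33 × 6.403 = 2.113.
z_β = 2.113 − 1.960 = 0.153.
Power = Φ(0.153) = 0.561.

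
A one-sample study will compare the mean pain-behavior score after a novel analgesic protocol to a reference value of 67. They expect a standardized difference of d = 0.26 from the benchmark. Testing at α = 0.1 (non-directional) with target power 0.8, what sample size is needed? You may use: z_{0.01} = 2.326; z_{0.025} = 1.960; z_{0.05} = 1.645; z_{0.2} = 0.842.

For a one-sample test: n = ((z_{α/2} + z_β) / d)².
z_{α/2} + z_β = 1.645 + 0.842 = 2.487.
n = (2.487 / 0.26)² = 9.565² = 91.50.
Round up.

n = 92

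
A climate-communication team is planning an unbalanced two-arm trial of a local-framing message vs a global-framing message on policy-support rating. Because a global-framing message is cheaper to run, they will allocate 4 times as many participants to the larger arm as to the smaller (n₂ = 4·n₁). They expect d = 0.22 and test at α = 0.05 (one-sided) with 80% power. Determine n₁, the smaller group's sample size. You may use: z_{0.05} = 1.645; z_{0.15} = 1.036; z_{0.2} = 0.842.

With allocation ratio k = n₂/n₁ = 4, Var(x̄₁−x̄₂) = σ²(1/n₁ + 1/(k·n₁)) = σ²·(k+1)/(k·n₁).
So n₁ = (1 + 1/k)·((z_{α} + z_β)/d)² = 1.250 × (2.487/0.22)².
n₁ = 1.250 × 127.79 = 159.7.
Round up: n₁ = 160, giving n₂ = 4 × 160 = 640.

n₁ = 160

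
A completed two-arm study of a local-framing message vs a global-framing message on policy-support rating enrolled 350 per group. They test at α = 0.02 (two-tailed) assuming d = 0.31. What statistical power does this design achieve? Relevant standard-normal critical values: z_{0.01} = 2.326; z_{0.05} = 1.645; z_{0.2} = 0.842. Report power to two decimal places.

For two equal groups, power = Φ(d·√(n/2) − z_{α/2}).
d·√(n/2) = 0.31 × √(350/2) = 0.31 × 13.229 = 4.101.
z_β = 4.101 − 2.326 = 1.775.
Power = Φ(1.775) = 0.962.

power ≈ 0.96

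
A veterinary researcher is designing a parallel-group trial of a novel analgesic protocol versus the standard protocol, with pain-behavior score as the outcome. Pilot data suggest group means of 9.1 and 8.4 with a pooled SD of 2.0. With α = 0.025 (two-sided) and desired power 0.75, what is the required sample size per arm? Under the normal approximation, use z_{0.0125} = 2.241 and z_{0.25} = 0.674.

Cohen's d = |M₁ − M₂| / SD_pooled = |9.1 − 8.4| / 2.0 = 0.7 / 2.0 = 0.350.
For two independent groups with equal n: n = 2·((z_{α/2} + z_β) / d)².
z_{α/2} + z_β = 2.241 + 0.674 = 2.915.
n = 2 × (2.915 / 0.350)² = 2 × 8.329² = 2 × 69.37 = 138.7.
Round up to the next whole participant.

n = 139 per group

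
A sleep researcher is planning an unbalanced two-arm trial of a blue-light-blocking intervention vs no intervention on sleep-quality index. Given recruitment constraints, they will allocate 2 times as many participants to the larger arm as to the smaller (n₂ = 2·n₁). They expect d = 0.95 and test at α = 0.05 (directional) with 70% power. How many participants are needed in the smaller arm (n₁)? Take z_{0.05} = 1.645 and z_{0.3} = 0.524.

n₁ = 8

With allocation ratio k = n₂/n₁ = 2, Var(x̄₁−x̄₂) = σ²(1/n₁ + 1/(k·n₁)) = σ²·(k+1)/(k·n₁).
So n₁ = (1 + 1/k)·((z_{α} + z_β)/d)² = 1.500 × (2.169/0.95)².
n₁ = 1.500 × 5.21 = 7.8.
Round up: n₁ = 8, giving n₂ = 2 × 8 = 16.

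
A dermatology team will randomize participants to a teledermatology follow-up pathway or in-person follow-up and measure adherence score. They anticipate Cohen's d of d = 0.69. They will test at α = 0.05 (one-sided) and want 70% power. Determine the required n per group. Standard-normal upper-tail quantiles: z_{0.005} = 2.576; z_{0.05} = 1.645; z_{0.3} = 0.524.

n = 20 per group

For two independent groups with equal n: n = 2·((z_{α} + z_β) / d)².
z_{α} + z_β = 1.645 + 0.524 = 2.169.
n = 2 × (2.169 / 0.69)² = 2 × 3.143² = 2 × 9.88 = 19.8.
Round up to the next whole participant.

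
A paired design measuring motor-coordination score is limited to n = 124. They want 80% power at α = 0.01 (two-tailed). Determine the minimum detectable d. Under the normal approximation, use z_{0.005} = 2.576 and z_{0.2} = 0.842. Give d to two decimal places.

For a single sample (or paired design) of n = 124: d_min = (z_{α/2} + z_β)/√n.
z-sum = 2.576 + 0.842 = 3.418.
d_min = 3.418 / √124 = 3.418 / 11.136 = 0.307.

d_min ≈ 0.31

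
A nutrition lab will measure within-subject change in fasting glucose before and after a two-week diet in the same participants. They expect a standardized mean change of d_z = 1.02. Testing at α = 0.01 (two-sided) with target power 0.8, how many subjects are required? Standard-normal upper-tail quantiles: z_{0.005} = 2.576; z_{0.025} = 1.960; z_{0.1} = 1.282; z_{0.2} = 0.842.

For a paired (one-sample on differences) test: n = ((z_{α/2} + z_β) / d)².
z_{α/2} + z_β = 2.576 + 0.842 = 3.418.
n = (3.418 / 1.02)² = 3.351² = 11.23.
Round up.

n = 12 pairs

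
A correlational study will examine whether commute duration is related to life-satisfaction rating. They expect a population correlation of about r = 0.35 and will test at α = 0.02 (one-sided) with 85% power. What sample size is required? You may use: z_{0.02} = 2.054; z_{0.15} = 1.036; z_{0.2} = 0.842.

n = 75

Fisher's z: C = ½·ln((1+r)/(1−r)) = ½·ln(2.0769) = 0.3654.
n = ((z_{α} + z_β)/C)² + 3.
(2.054 + 1.036) / 0.3654 = 3.090 / 0.3654 = 8.456.
n = 8.456² + 3 = 71.51 + 3 = 74.5.
Round up.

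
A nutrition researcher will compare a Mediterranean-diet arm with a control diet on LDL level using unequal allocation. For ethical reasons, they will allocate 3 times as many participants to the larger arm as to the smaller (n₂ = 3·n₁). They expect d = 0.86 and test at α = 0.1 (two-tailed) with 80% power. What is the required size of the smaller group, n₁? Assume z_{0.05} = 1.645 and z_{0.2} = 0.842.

With allocation ratio k = n₂/n₁ = 3, Var(x̄₁−x̄₂) = σ²(1/n₁ + 1/(k·n₁)) = σ²·(k+1)/(k·n₁).
So n₁ = (1 + 1/k)·((z_{α/2} + z_β)/d)² = 1.333 × (2.487/0.86)².
n₁ = 1.333 × 8.36 = 11.2.
Round up: n₁ = 12, giving n₂ = 3 × 12 = 36.

n₁ = 12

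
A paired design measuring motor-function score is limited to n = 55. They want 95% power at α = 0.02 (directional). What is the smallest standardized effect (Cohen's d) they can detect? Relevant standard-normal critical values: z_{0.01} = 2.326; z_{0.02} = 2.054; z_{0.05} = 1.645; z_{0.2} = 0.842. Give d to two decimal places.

d_min ≈ 0.50

For a single sample (or paired design) of n = 55: d_min = (z_{α} + z_β)/√n.
z-sum = 2.054 + 1.645 = 3.699.
d_min = 3.699 / √55 = 3.699 / 7.416 = 0.499.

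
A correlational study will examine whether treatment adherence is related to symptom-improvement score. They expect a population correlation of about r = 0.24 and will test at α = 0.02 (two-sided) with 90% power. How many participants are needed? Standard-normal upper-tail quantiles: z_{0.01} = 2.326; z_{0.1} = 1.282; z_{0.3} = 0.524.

n = 221

Fisher's z: C = ½·ln((1+r)/(1−r)) = ½·ln(1.6316) = 0.2448.
n = ((z_{α/2} + z_β)/C)² + 3.
(2.326 + 1.282) / 0.2448 = 3.608 / 0.2448 = 14.739.
n = 14.739² + 3 = 217.23 + 3 = 220.2.
Round up.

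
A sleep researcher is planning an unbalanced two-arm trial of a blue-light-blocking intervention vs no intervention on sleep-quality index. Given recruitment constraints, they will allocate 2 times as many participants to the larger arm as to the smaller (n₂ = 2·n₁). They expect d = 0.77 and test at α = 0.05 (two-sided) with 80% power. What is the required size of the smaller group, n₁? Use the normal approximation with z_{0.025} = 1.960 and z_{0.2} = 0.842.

With allocation ratio k = n₂/n₁ = 2, Var(x̄₁−x̄₂) = σ²(1/n₁ + 1/(k·n₁)) = σ²·(k+1)/(k·n₁).
So n₁ = (1 + 1/k)·((z_{α/2} + z_β)/d)² = 1.500 × (2.802/0.77)².
n₁ = 1.500 × 13.24 = 19.9.
Round up: n₁ = 20, giving n₂ = 2 × 20 = 40.

n₁ = 20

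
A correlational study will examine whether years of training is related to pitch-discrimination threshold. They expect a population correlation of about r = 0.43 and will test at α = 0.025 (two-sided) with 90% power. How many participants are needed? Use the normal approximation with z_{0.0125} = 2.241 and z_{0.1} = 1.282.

Fisher's z: C = ½·ln((1+r)/(1−r)) = ½·ln(2.5088) = 0.4599.
n = ((z_{α/2} + z_β)/C)² + 3.
(2.241 + 1.282) / 0.4599 = 3.523 / 0.4599 = 7.660.
n = 7.660² + 3 = 58.68 + 3 = 61.7.
Round up.

n = 62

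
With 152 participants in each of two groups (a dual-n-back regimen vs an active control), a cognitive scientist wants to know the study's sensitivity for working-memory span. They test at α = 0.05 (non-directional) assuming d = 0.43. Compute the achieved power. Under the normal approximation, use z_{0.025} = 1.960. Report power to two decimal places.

For two equal groups, power = Φ(d·√(n/2) − z_{α/2}).
d·√(n/2) = 0.43 × √(152/2) = 0.43 × 8.718 = 3.749.
z_β = 3.749 − 1.960 = 1.789.
Power = Φ(1.789) = 0.963.

power ≈ 0.96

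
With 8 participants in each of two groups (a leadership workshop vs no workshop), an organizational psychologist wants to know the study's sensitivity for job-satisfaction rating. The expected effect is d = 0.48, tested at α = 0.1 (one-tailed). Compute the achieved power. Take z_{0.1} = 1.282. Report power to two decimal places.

For two equal groups, power = Φ(d·√(n/2) − z_{α}).
d·√(n/2) = 0.48 × √(8/2) = 0.48 × 2.000 = 0.960.
z_β = 0.960 − 1.282 = -0.322.
Power = Φ(-0.322) = 0.374.

power ≈ 0.37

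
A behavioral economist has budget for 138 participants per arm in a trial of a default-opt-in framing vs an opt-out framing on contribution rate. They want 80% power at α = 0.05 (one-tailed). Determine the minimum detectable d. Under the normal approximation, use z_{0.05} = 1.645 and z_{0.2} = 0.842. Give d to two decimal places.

For two independent groups of n = 138 each: d_min = (z_{α} + z_β)·√(2/n).
z-sum = 1.645 + 0.842 = 2.487.
d_min = 2.487 × √(2/138) = 2.487 × 0.1204 = 0.299.

d_min ≈ 0.30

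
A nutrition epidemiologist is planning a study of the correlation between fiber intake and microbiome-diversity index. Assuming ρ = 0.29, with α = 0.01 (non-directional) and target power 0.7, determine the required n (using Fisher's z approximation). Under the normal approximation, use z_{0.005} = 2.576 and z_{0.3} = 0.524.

n = 111

Fisher's z: C = ½·ln((1+r)/(1−r)) = ½·ln(1.8169) = 0.2986.
n = ((z_{α/2} + z_β)/C)² + 3.
(2.576 + 0.524) / 0.2986 = 3.100 / 0.2986 = 10.382.
n = 10.382² + 3 = 107.78 + 3 = 110.8.
Round up.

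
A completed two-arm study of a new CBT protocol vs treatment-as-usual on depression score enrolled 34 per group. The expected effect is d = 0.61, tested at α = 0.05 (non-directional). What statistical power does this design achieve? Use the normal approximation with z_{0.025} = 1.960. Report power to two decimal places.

For two equal groups, power = Φ(d·√(n/2) − z_{α/2}).
d·√(n/2) = 0.61 × √(34/2) = 0.61 × 4.123 = 2.515.
z_β = 2.515 − 1.960 = 0.555.
Power = Φ(0.555) = 0.711.

power ≈ 0.71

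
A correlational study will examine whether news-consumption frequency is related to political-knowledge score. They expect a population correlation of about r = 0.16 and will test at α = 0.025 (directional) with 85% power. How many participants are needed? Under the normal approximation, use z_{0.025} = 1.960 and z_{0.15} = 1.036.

Fisher's z: C = ½·ln((1+r)/(1−r)) = ½·ln(1.3810) = 0.1614.
n = ((z_{α} + z_β)/C)² + 3.
(1.960 + 1.036) / 0.1614 = 2.996 / 0.1614 = 18.563.
n = 18.563² + 3 = 344.57 + 3 = 347.6.
Round up.

n = 348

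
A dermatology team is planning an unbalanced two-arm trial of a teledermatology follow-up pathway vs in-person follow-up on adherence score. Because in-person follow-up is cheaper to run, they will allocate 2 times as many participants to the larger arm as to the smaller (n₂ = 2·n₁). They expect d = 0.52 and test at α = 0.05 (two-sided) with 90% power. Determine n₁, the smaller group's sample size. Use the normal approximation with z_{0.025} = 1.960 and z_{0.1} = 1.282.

With allocation ratio k = n₂/n₁ = 2, Var(x̄₁−x̄₂) = σ²(1/n₁ + 1/(k·n₁)) = σ²·(k+1)/(k·n₁).
So n₁ = (1 + 1/k)·((z_{α/2} + z_β)/d)² = 1.500 × (3.242/0.52)².
n₁ = 1.500 × 38.87 = 58.3.
Round up: n₁ = 59, giving n₂ = 2 × 59 = 118.

n₁ = 59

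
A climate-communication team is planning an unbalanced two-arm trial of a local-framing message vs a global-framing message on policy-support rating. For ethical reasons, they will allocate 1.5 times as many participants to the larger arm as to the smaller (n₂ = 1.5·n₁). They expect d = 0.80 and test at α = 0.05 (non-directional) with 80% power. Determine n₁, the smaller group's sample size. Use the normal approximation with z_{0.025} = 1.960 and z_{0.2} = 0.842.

n₁ = 21

With allocation ratio k = n₂/n₁ = 1.5, Var(x̄₁−x̄₂) = σ²(1/n₁ + 1/(k·n₁)) = σ²·(k+1)/(k·n₁).
So n₁ = (1 + 1/k)·((z_{α/2} + z_β)/d)² = 1.667 × (2.802/0.80)².
n₁ = 1.667 × 12.27 = 20.4.
Round up: n₁ = 21, giving n₂ = ⌈1.5 × 21⌉ = ⌈31.5⌉ = 32.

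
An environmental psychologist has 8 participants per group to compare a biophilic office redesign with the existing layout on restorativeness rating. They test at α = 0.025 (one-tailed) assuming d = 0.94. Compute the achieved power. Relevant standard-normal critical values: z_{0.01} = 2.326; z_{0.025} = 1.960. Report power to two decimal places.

For two equal groups, power = Φ(d·√(n/2) − z_{α}).
d·√(n/2) = 0.94 × √(8/2) = 0.94 × 2.000 = 1.880.
z_β = 1.880 − 1.960 = -0.080.
Power = Φ(-0.080) = 0.468.

power ≈ 0.47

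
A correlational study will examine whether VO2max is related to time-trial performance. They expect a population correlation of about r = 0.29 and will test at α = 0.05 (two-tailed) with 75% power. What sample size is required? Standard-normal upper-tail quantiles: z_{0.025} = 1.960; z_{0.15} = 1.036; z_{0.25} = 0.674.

Fisher's z: C = ½·ln((1+r)/(1−r)) = ½·ln(1.8169) = 0.2986.
n = ((z_{α/2} + z_β)/C)² + 3.
(1.960 + 0.674) / 0.2986 = 2.634 / 0.2986 = 8.821.
n = 8.821² + 3 = 77.81 + 3 = 80.8.
Round up.

n = 81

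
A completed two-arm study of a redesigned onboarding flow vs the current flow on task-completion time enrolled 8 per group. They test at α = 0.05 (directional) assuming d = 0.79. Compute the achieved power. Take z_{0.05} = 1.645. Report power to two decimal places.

For two equal groups, power = Φ(d·√(n/2) − z_{α}).
d·√(n/2) = 0.79 × √(8/2) = 0.79 × 2.000 = 1.580.
z_β = 1.580 − 1.645 = -0.065.
Power = Φ(-0.065) = 0.474.

power ≈ 0.47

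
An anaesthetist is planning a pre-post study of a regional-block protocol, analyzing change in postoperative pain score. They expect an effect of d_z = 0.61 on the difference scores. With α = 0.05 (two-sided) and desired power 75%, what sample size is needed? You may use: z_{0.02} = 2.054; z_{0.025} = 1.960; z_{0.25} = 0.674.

For a paired (one-sample on differences) test: n = ((z_{α/2} + z_β) / d)².
z_{α/2} + z_β = 1.960 + 0.674 = 2.634.
n = (2.634 / 0.61)² = 4.318² = 18.65.
Round up.

n = 19 pairs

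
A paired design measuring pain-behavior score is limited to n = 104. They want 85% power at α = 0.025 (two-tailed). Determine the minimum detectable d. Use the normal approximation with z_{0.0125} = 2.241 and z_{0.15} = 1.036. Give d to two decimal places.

For a single sample (or paired design) of n = 104: d_min = (z_{α/2} + z_β)/√n.
z-sum = 2.241 + 1.036 = 3.277.
d_min = 3.277 / √104 = 3.277 / 10.198 = 0.321.

d_min ≈ 0.32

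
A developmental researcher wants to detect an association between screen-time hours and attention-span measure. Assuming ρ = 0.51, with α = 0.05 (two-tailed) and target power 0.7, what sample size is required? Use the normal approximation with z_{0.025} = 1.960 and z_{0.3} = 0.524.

Fisher's z: C = ½·ln((1+r)/(1−r)) = ½·ln(3.0816) = 0.5627.
n = ((z_{α/2} + z_β)/C)² + 3.
(1.960 + 0.524) / 0.5627 = 2.484 / 0.5627 = 4.414.
n = 4.414² + 3 = 19.49 + 3 = 22.5.
Round up.

n = 23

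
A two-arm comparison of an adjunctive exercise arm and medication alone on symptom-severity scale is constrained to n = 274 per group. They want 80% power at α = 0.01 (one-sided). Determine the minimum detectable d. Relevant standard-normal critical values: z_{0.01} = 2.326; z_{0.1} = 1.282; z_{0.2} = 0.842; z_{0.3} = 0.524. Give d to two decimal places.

For two independent groups of n = 274 each: d_min = (z_{α} + z_β)·√(2/n).
z-sum = 2.326 + 0.842 = 3.168.
d_min = 3.168 × √(2/274) = 3.168 × 0.0854 = 0.271.

d_min ≈ 0.27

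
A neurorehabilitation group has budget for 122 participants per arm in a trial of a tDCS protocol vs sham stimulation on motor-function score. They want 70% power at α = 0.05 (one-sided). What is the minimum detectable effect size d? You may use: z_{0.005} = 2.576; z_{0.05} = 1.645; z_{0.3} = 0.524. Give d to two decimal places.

For two independent groups of n = 122 each: d_min = (z_{α} + z_β)·√(2/n).
z-sum = 1.645 + 0.524 = 2.169.
d_min = 2.169 × √(2/122) = 2.169 × 0.1280 = 0.278.

d_min ≈ 0.28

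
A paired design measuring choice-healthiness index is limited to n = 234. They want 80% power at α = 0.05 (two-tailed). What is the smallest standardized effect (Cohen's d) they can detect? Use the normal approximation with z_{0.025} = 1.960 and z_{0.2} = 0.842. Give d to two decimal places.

d_min ≈ 0.18

For a single sample (or paired design) of n = 234: d_min = (z_{α/2} + z_β)/√n.
z-sum = 1.960 + 0.842 = 2.802.
d_min = 2.802 / √234 = 2.802 / 15.297 = 0.183.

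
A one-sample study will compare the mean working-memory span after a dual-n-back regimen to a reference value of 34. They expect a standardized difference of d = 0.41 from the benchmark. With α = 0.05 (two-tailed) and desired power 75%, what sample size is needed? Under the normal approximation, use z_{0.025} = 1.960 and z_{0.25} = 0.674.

For a one-sample test: n = ((z_{α/2} + z_β) / d)².
z_{α/2} + z_β = 1.960 + 0.674 = 2.634.
n = (2.634 / 0.41)² = 6.424² = 41.27.
Round up.

n = 42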